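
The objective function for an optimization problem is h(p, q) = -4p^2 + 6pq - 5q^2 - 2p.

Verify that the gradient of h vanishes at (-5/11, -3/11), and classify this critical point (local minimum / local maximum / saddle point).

local maximum

∇h = (-8p + 6q - 2, 6p - 10q); substituting (-5/11, -3/11) gives ∇h = (0, 0), so (-5/11, -3/11) is indeed a critical point.
The Hessian of h is constant: H = [[-8, 6], [6, -10]].
det(H) = (-8)·(-10) − 6² = 44.
det(H) > 0 and tr(H) = -18 < 0, so H is negative definite and the point is a local maximum.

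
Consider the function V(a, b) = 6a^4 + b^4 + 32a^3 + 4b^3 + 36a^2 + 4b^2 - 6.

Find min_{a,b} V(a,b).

V(a,b) separates as P(a) + Q(b) − 6, so its minimum is min P + min Q − 6.
P'(a) = 24a(a + 1)(a + 3) vanishes at a ∈ {-3, -1, 0}; Q'(b) = 4b(b + 1)(b + 2) vanishes at b ∈ {-2, -1, 0}.
Local minima of P (where P''>0): P(-3)=-54, P(0)=0. Local minima of Q: Q(-2)=0, Q(0)=0.
So the global minimum of V is P(-3) + Q(-2) − 6 = -54 + 0 − 6 = -60, attained at (-3, -2).

-60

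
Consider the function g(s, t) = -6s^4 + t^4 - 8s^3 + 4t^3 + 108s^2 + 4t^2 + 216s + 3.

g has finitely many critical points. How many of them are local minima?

g separates as a function of s plus a function of t, so ∇g=0 decouples.
∂g/∂s = -24(s - 3)(s + 1)(s + 3) = 0 at s ∈ {-3, -1, 3}; ∂g/∂t = 4t(t + 1)(t + 2) = 0 at t ∈ {-2, -1, 0}.
The Hessian is diagonal: diag(g_ss, g_tt). Second derivatives: g_ss(-3)=-288, g_ss(-1)=192, g_ss(3)=-576; g_tt(-2)=8, g_tt(-1)=-4, g_tt(0)=8.
Local minima occur where both diagonal entries positive: (-1, -2), (-1, 0). Count: 2.

2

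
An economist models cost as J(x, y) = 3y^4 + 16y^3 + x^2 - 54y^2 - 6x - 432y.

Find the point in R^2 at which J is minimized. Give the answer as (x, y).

(3, 3)

J(x,y) separates as P(x) + Q(y), so its minimum is min P + min Q.
P'(x) = 2x - 6 vanishes at x ∈ {3}; Q'(y) = 12(y - 3)(y + 3)(y + 4) vanishes at y ∈ {-4, -3, 3}.
Local minima of P (where P''>0): P(3)=-9. Local minima of Q: Q(-4)=608, Q(3)=-1107.
So the global minimum of J is P(3) + Q(3) = -9 − 1107 = -1116, attained at (3, 3).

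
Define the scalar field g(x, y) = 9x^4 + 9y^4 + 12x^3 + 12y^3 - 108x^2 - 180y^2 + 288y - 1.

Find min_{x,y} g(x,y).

g(x,y) separates as P(x) + Q(y) − 1, so its minimum is min P + min Q − 1.
P'(x) = 36x(x - 2)(x + 3) vanishes at x ∈ {-3, 0, 2}; Q'(y) = 36(y - 2)(y - 1)(y + 4) vanishes at y ∈ {-4, 1, 2}.
Local minima of P (where P''>0): P(-3)=-567, P(2)=-192. Local minima of Q: Q(-4)=-2496, Q(2)=96.
So the global minimum of g is P(-3) + Q(-4) − 1 = -567 − 2496 − 1 = -3064, attained at (-3, -4).

-3064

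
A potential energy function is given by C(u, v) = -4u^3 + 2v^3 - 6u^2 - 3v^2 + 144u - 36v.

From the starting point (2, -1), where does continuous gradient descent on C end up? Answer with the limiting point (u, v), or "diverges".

C is separable, so gradient descent decouples: u follows -∂C/∂u, v follows -∂C/∂v.
∂C/∂u = -12(u - 3)(u + 4); at u=2 this is 72, so u decreases.
∂C/∂v = 6(v - 3)(v + 2); at v=-1 this is -24, so v increases.
u converges to its nearest critical value -4 (a local min of the u-part); v converges to 3. The iterate converges to (-4, 3).

(-4, 3)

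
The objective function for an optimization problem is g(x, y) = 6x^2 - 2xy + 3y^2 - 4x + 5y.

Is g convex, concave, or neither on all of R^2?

g is quadratic, so its Hessian is the constant matrix H = [[12, -2], [-2, 6]].
det(H) = 68, tr(H) = 18.
det(H) > 0 and tr(H) > 0, so H is positive definite everywhere: convex.

convex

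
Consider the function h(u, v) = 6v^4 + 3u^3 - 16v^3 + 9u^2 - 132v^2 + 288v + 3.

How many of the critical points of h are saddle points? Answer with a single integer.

h separates as a function of u plus a function of v, so ∇h=0 decouples.
∂h/∂u = 9u(u + 2) = 0 at u ∈ {-2, 0}; ∂h/∂v = 24(v - 4)(v - 1)(v + 3) = 0 at v ∈ {-3, 1, 4}.
The Hessian is diagonal: diag(h_uu, h_vv). Second derivatives: h_uu(-2)=-18, h_uu(0)=18; h_vv(-3)=672, h_vv(1)=-288, h_vv(4)=504.
Saddle points occur where the two diagonal entries have opposite signs: (-2, -3), (-2, 4), (0, 1). Count: 3.

3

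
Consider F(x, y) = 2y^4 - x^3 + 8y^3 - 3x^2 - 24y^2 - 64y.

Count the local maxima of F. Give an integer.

F separates as a function of x plus a function of y, so ∇F=0 decouples.
∂F/∂x = -3x(x + 2) = 0 at x ∈ {-2, 0}; ∂F/∂y = 8(y - 2)(y + 1)(y + 4) = 0 at y ∈ {-4, -1, 2}.
The Hessian is diagonal: diag(F_xx, F_yy). Second derivatives: F_xx(-2)=6, F_xx(0)=-6; F_yy(-4)=144, F_yy(-1)=-72, F_yy(2)=144.
Local maxima occur where both diagonal entries negative: (0, -1). Count: 1.

1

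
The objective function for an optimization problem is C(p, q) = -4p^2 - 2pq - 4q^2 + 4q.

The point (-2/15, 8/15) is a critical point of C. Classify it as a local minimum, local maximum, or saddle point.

The Hessian of C is constant: H = [[-8, -2], [-2, -8]].
det(H) = (-8)·(-8) − (-2)² = 60.
det(H) > 0 and tr(H) = -16 < 0, so H is negative definite and the point is a local maximum.

local maximum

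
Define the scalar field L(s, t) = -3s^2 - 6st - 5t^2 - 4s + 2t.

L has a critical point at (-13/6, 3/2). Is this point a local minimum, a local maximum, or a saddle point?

local maximum

The Hessian of L is constant: H = [[-6, -6], [-6, -10]].
det(H) = (-6)·(-10) − (-6)² = 24.
det(H) > 0 and tr(H) = -16 < 0, so H is negative definite and the point is a local maximum.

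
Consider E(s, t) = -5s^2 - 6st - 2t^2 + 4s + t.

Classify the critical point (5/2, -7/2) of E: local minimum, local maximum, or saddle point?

local maximum

The Hessian of E is constant: H = [[-10, -6], [-6, -4]].
det(H) = (-10)·(-4) − (-6)² = 4.
det(H) > 0 and tr(H) = -14 < 0, so H is negative definite and the point is a local maximum.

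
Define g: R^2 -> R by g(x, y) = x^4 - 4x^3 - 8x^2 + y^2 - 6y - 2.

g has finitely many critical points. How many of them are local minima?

g separates as a function of x plus a function of y, so ∇g=0 decouples.
∂g/∂x = 4x(x - 4)(x + 1) = 0 at x ∈ {-1, 0, 4}; ∂g/∂y = 2(y - 3) = 0 at y ∈ {3}.
The Hessian is diagonal: diag(g_xx, g_yy). Second derivatives: g_xx(-1)=20, g_xx(0)=-16, g_xx(4)=80; g_yy(3)=2.
Local minima occur where both diagonal entries positive: (-1, 3), (4, 3). Count: 2.

2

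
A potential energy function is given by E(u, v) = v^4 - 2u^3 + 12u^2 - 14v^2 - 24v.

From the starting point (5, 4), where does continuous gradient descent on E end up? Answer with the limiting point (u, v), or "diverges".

E is separable, so gradient descent decouples: u follows -∂E/∂u, v follows -∂E/∂v.
∂E/∂u = -6u(u - 4); at u=5 this is -30, so u increases.
∂E/∂v = 4(v - 3)(v + 1)(v + 2); at v=4 this is 120, so v decreases.
The u-coordinate has no critical point in that direction and runs off to infinity.

diverges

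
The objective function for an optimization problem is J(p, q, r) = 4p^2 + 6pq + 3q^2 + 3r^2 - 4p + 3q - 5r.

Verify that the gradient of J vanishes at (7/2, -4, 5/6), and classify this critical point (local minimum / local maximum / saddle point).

∇J = (8p + 6q - 4, 6p + 6q + 3, 6r - 5); substituting (7/2, -4, 5/6) gives ∇J = (0, 0, 0), so (7/2, -4, 5/6) is indeed a critical point.
The Hessian is constant: H = [[8, 6, 0], [6, 6, 0], [0, 0, 6]].
Leading principal minors: Δ₁ = 8, Δ₂ = 12, Δ₃ = 72.
All leading minors are positive, so H is positive definite: a local minimum.

local minimum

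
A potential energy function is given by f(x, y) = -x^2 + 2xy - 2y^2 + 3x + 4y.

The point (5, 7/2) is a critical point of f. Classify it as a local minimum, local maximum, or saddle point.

local maximum

The Hessian of f is constant: H = [[-2, 2], [2, -4]].
det(H) = (-2)·(-4) − 2² = 4.
det(H) > 0 and tr(H) = -6 < 0, so H is negative definite and the point is a local maximum.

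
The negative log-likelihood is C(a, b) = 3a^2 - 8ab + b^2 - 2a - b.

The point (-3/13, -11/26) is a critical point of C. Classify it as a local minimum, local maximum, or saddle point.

The Hessian of C is constant: H = [[6, -8], [-8, 2]].
det(H) = 6·2 − (-8)² = -52.
Since det(H) < 0, H is indefinite and the critical point is a saddle point.

saddle point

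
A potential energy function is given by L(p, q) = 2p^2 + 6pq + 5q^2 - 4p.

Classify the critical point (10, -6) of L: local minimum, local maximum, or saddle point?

The Hessian of L is constant: H = [[4, 6], [6, 10]].
det(H) = 4·10 − 6² = 4.
det(H) > 0 and tr(H) = 14 > 0, so H is positive definite and the point is a local minimum.

local minimum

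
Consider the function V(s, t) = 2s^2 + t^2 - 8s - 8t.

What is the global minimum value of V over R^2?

V(s,t) separates as P(s) + Q(t), so its minimum is min P + min Q.
P'(s) = 4s - 8 vanishes at s ∈ {2}; Q'(t) = 2(t - 4) vanishes at t ∈ {4}.
Local minima of P (where P''>0): P(2)=-8. Local minima of Q: Q(4)=-16.
So the global minimum of V is P(2) + Q(4) = -8 − 16 = -24, attained at (2, 4).

-24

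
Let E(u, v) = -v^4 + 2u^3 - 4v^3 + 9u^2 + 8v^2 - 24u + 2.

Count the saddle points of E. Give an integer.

E separates as a function of u plus a function of v, so ∇E=0 decouples.
∂E/∂u = 6(u - 1)(u + 4) = 0 at u ∈ {-4, 1}; ∂E/∂v = -4v(v - 1)(v + 4) = 0 at v ∈ {-4, 0, 1}.
The Hessian is diagonal: diag(E_uu, E_vv). Second derivatives: E_uu(-4)=-30, E_uu(1)=30; E_vv(-4)=-80, E_vv(0)=16, E_vv(1)=-20.
Saddle points occur where the two diagonal entries have opposite signs: (-4, 0), (1, -4), (1, 1). Count: 3.

3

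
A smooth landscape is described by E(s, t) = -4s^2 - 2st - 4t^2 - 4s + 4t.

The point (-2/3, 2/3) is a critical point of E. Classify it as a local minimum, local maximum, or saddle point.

local maximum

The Hessian of E is constant: H = [[-8, -2], [-2, -8]].
det(H) = (-8)·(-8) − (-2)² = 60.
det(H) > 0 and tr(H) = -16 < 0, so H is negative definite and the point is a local maximum.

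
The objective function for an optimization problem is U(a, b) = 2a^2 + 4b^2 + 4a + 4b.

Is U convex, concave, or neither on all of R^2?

U is quadratic, so its Hessian is the constant matrix H = [[4, 0], [0, 8]].
det(H) = 32, tr(H) = 12.
det(H) > 0 and tr(H) > 0, so H is positive definite everywhere: convex.

convex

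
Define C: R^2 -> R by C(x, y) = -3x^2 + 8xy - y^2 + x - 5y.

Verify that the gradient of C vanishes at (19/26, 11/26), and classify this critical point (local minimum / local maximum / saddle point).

saddle point

∇C = (-6x + 8y + 1, 8x - 2y - 5); substituting (19/26, 11/26) gives ∇C = (0, 0), so (19/26, 11/26) is indeed a critical point.
The Hessian of C is constant: H = [[-6, 8], [8, -2]].
det(H) = (-6)·(-2) − 8² = -52.
Since det(H) < 0, H is indefinite and the critical point is a saddle point.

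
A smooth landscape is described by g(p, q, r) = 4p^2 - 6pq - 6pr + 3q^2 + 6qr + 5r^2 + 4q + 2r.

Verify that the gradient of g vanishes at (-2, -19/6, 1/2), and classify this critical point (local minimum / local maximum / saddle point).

∇g = (8p - 6q - 6r, -6p + 6q + 6r + 4, -6p + 6q + 10r + 2); substituting (-2, -19/6, 1/2) gives ∇g = (0, 0, 0), so (-2, -19/6, 1/2) is indeed a critical point.
The Hessian is constant: H = [[8, -6, -6], [-6, 6, 6], [-6, 6, 10]].
Leading principal minors: Δ₁ = 8, Δ₂ = 12, Δ₃ = 48.
All leading minors are positive, so H is positive definite: a local minimum.

local minimum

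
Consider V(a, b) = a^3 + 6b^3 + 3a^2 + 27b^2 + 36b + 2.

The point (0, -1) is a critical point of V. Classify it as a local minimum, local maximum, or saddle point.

The mixed partial ∂²V/∂a∂b is 0, so the Hessian at any point is diag(V_aa, V_bb) = diag(6(a + 1), 18(2b + 3)).
At (0, -1): H = diag(6, 18).
Both eigenvalues are positive, so H is positive definite: a local minimum.

local minimum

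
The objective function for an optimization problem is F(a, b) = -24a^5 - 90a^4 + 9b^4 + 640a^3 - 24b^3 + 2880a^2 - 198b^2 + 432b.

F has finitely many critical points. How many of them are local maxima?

F separates as a function of a plus a function of b, so ∇F=0 decouples.
∂F/∂a = -120a(a - 4)(a + 3)(a + 4) = 0 at a ∈ {-4, -3, 0, 4}; ∂F/∂b = 36(b - 4)(b - 1)(b + 3) = 0 at b ∈ {-3, 1, 4}.
The Hessian is diagonal: diag(F_aa, F_bb). Second derivatives: F_aa(-4)=3840, F_aa(-3)=-2520, F_aa(0)=5760, F_aa(4)=-26880; F_bb(-3)=1008, F_bb(1)=-432, F_bb(4)=756.
Local maxima occur where both diagonal entries negative: (-3, 1), (4, 1). Count: 2.

2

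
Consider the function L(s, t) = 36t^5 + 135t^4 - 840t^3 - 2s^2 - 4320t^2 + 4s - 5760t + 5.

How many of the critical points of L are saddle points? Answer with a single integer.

2

L separates as a function of s plus a function of t, so ∇L=0 decouples.
∂L/∂s = -4(s - 1) = 0 at s ∈ {1}; ∂L/∂t = 180(t - 4)(t + 1)(t + 2)(t + 4) = 0 at t ∈ {-4, -2, -1, 4}.
The Hessian is diagonal: diag(L_ss, L_tt). Second derivatives: L_ss(1)=-4; L_tt(-4)=-8640, L_tt(-2)=2160, L_tt(-1)=-2700, L_tt(4)=43200.
Saddle points occur where the two diagonal entries have opposite signs: (1, -2), (1, 4). Count: 2.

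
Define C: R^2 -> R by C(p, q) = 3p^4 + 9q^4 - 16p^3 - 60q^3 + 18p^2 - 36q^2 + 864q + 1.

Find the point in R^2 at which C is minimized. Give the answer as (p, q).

(3, -2)

C(p,q) separates as A(p) + B(q) + 1, so its minimum is min A + min B + 1.
A'(p) = 12p(p - 3)(p - 1) vanishes at p ∈ {0, 1, 3}; B'(q) = 36(q - 4)(q - 3)(q + 2) vanishes at q ∈ {-2, 3, 4}.
Local minima of A (where A''>0): A(0)=0, A(3)=-27. Local minima of B: B(-2)=-1248, B(4)=1344.
So the global minimum of C is A(3) + B(-2) + 1 = -27 − 1248 + 1 = -1274, attained at (3, -2).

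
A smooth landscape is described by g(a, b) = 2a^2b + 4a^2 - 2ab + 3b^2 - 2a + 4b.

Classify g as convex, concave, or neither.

neither

The term 2a^2b is cubic, so the Hessian is not constant.
∂²g/∂a² = 4b + 8, which takes both signs as b varies (negative for sufficiently negative b). A diagonal entry of the Hessian changing sign means the Hessian is neither positive- nor negative-semidefinite on all of R^2.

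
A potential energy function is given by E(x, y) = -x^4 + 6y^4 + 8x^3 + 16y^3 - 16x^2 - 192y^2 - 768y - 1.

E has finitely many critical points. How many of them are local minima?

E separates as a function of x plus a function of y, so ∇E=0 decouples.
∂E/∂x = -4x(x - 4)(x - 2) = 0 at x ∈ {0, 2, 4}; ∂E/∂y = 24(y - 4)(y + 2)(y + 4) = 0 at y ∈ {-4, -2, 4}.
The Hessian is diagonal: diag(E_xx, E_yy). Second derivatives: E_xx(0)=-32, E_xx(2)=16, E_xx(4)=-32; E_yy(-4)=384, E_yy(-2)=-288, E_yy(4)=1152.
Local minima occur where both diagonal entries positive: (2, -4), (2, 4). Count: 2.

2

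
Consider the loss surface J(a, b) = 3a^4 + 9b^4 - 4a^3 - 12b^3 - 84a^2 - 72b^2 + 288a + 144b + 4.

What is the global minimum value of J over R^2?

J(a,b) separates as P(a) + Q(b) + 4, so its minimum is min P + min Q + 4.
P'(a) = 12(a - 3)(a - 2)(a + 4) vanishes at a ∈ {-4, 2, 3}; Q'(b) = 36(b - 2)(b - 1)(b + 2) vanishes at b ∈ {-2, 1, 2}.
Local minima of P (where P''>0): P(-4)=-1472, P(3)=243. Local minima of Q: Q(-2)=-336, Q(2)=48.
So the global minimum of J is P(-4) + Q(-2) + 4 = -1472 − 336 + 4 = -1804, attained at (-4, -2).

-1804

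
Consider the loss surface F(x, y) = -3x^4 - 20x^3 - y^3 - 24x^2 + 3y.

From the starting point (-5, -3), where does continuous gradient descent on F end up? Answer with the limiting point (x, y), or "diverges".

F is separable, so gradient descent decouples: x follows -∂F/∂x, y follows -∂F/∂y.
∂F/∂x = -12x(x + 1)(x + 4); at x=-5 this is 240, so x decreases.
∂F/∂y = -3(y - 1)(y + 1); at y=-3 this is -24, so y increases.
The x-coordinate has no critical point in that direction and runs off to infinity.

diverges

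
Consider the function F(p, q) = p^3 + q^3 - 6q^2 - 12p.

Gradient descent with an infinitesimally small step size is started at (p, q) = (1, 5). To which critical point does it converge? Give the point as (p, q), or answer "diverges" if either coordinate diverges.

F is separable, so gradient descent decouples: p follows -∂F/∂p, q follows -∂F/∂q.
∂F/∂p = 3(p - 2)(p + 2); at p=1 this is -9, so p increases.
∂F/∂q = 3q(q - 4); at q=5 this is 15, so q decreases.
p converges to its nearest critical value 2 (a local min of the p-part); q converges to 4. The iterate converges to (2, 4).

(2, 4)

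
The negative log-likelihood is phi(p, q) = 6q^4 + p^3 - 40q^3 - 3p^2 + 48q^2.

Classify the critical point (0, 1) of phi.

The mixed partial ∂²phi/∂p∂q is 0, so the Hessian at any point is diag(phi_pp, phi_qq) = diag(6(p - 1), 24(3q^2 - 10q + 4)).
At (0, 1): H = diag(-6, -72).
Both eigenvalues are negative, so H is negative definite: a local maximum.

local maximum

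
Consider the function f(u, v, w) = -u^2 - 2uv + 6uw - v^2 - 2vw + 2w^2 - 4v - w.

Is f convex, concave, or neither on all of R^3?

neither

f is quadratic, so its Hessian is the constant matrix H = [[-2, -2, 6], [-2, -2, -2], [6, -2, 4]].
Leading principal minors: -2, 0, 128.
Neither pattern holds ⇒ H is indefinite ⇒ neither convex nor concave.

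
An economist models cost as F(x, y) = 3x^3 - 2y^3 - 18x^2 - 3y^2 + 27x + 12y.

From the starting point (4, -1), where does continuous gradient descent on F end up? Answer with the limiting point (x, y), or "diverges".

F is separable, so gradient descent decouples: x follows -∂F/∂x, y follows -∂F/∂y.
∂F/∂x = 9(x - 3)(x - 1); at x=4 this is 27, so x decreases.
∂F/∂y = -6(y - 1)(y + 2); at y=-1 this is 12, so y decreases.
x converges to its nearest critical value 3 (a local min of the x-part); y converges to -2. The iterate converges to (3, -2).

(3, -2)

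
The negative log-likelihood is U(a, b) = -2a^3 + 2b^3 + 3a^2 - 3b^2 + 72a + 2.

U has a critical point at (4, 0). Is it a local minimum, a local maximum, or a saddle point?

local maximum

The mixed partial ∂²U/∂a∂b is 0, so the Hessian at any point is diag(U_aa, U_bb) = diag(6(-2a + 1), 6(2b - 1)).
At (4, 0): H = diag(-42, -6).
Both eigenvalues are negative, so H is negative definite: a local maximum.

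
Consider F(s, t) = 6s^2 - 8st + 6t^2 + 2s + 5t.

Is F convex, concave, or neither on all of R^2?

F is quadratic, so its Hessian is the constant matrix H = [[12, -8], [-8, 12]].
det(H) = 80, tr(H) = 24.
det(H) > 0 and tr(H) > 0, so H is positive definite everywhere: convex.

convex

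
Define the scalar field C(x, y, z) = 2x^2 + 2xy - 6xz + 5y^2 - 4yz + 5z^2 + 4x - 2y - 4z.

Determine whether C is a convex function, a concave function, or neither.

convex

C is quadratic, so its Hessian is the constant matrix H = [[4, 2, -6], [2, 10, -4], [-6, -4, 10]].
Leading principal minors: 4, 36, 32.
All positive ⇒ H ≻ 0 ⇒ convex.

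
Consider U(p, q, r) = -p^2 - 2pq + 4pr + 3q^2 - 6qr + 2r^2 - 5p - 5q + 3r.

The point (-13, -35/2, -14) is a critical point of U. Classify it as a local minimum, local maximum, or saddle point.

The Hessian is constant: H = [[-2, -2, 4], [-2, 6, -6], [4, -6, 4]].
Leading principal minors: Δ₁ = -2, Δ₂ = -16, Δ₃ = 8.
The minors fit neither the all-positive nor the alternating-sign pattern, so H is indefinite: a saddle point.

saddle point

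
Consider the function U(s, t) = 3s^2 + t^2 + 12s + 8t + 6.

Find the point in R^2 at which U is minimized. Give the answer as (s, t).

(-2, -4)

U(s,t) separates as P(s) + Q(t) + 6, so its minimum is min P + min Q + 6.
P'(s) = 6s + 12 vanishes at s ∈ {-2}; Q'(t) = 2(t + 4) vanishes at t ∈ {-4}.
Local minima of P (where P''>0): P(-2)=-12. Local minima of Q: Q(-4)=-16.
So the global minimum of U is P(-2) + Q(-4) + 6 = -12 − 16 + 6 = -22, attained at (-2, -4).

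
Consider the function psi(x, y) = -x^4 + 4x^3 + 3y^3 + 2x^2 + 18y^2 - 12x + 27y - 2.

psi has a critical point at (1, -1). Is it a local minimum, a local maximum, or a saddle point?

local minimum

The mixed partial ∂²psi/∂x∂y is 0, so the Hessian at any point is diag(psi_xx, psi_yy) = diag(4(-3x^2 + 6x + 1), 18(y + 2)).
At (1, -1): H = diag(16, 18).
Both eigenvalues are positive, so H is positive definite: a local minimum.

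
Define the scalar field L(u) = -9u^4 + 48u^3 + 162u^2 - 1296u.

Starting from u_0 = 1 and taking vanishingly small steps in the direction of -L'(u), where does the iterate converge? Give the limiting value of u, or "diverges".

3

L'(u) = -36(u - 4)(u - 3)(u + 3), so L'(1) = -864.
Gradient descent moves in the -L' direction, i.e. u is increasing.
The nearest critical point in that direction is u = 3, where L'' = 216 > 0 (a local minimum). The iterate converges there.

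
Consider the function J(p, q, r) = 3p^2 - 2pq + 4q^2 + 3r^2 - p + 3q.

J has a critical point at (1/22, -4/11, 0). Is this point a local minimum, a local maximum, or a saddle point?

local minimum

The Hessian is constant: H = [[6, -2, 0], [-2, 8, 0], [0, 0, 6]].
Leading principal minors: Δ₁ = 6, Δ₂ = 44, Δ₃ = 264.
All leading minors are positive, so H is positive definite: a local minimum.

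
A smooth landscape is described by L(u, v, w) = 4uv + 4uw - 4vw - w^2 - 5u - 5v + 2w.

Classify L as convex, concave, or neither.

neither

L is quadratic, so its Hessian is the constant matrix H = [[0, 4, 4], [4, 0, -4], [4, -4, -2]].
Leading principal minors: 0, -16, -96.
Neither pattern holds ⇒ H is indefinite ⇒ neither convex nor concave.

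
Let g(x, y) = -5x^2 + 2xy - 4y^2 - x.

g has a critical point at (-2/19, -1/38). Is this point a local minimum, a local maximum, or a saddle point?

local maximum

The Hessian of g is constant: H = [[-10, 2], [2, -8]].
det(H) = (-10)·(-8) − 2² = 76.
det(H) > 0 and tr(H) = -18 < 0, so H is negative definite and the point is a local maximum.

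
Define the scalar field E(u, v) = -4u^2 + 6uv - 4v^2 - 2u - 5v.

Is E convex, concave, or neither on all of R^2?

E is quadratic, so its Hessian is the constant matrix H = [[-8, 6], [6, -8]].
det(H) = 28, tr(H) = -16.
det(H) > 0 and tr(H) < 0, so H is negative definite everywhere: concave.

concave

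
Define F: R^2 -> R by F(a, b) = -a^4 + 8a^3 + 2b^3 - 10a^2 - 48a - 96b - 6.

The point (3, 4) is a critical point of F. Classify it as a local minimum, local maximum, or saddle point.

The mixed partial ∂²F/∂a∂b is 0, so the Hessian at any point is diag(F_aa, F_bb) = diag(4(-3a^2 + 12a - 5), 12b).
At (3, 4): H = diag(16, 48).
Both eigenvalues are positive, so H is positive definite: a local minimum.

local minimum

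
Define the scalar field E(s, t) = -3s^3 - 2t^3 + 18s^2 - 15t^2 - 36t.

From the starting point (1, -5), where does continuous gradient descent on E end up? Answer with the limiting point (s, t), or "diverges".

(0, -3)

E is separable, so gradient descent decouples: s follows -∂E/∂s, t follows -∂E/∂t.
∂E/∂s = -9s(s - 4); at s=1 this is 27, so s decreases.
∂E/∂t = -6(t + 2)(t + 3); at t=-5 this is -36, so t increases.
s converges to its nearest critical value 0 (a local min of the s-part); t converges to -3. The iterate converges to (0, -3).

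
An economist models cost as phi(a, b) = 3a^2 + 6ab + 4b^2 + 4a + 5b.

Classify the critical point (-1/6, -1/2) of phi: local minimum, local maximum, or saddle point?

local minimum

The Hessian of phi is constant: H = [[6, 6], [6, 8]].
det(H) = 6·8 − 6² = 12.
det(H) > 0 and tr(H) = 14 > 0, so H is positive definite and the point is a local minimum.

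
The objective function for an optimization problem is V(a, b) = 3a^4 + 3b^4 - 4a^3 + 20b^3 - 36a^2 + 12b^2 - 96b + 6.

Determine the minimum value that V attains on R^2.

V(a,b) separates as P(a) + Q(b) + 6, so its minimum is min P + min Q + 6.
P'(a) = 12a(a - 3)(a + 2) vanishes at a ∈ {-2, 0, 3}; Q'(b) = 12(b - 1)(b + 2)(b + 4) vanishes at b ∈ {-4, -2, 1}.
Local minima of P (where P''>0): P(-2)=-64, P(3)=-189. Local minima of Q: Q(-4)=64, Q(1)=-61.
So the global minimum of V is P(3) + Q(1) + 6 = -189 − 61 + 6 = -244, attained at (3, 1).

-244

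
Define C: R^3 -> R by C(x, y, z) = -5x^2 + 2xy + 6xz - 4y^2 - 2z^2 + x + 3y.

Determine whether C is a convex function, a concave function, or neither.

concave

C is quadratic, so its Hessian is the constant matrix H = [[-10, 2, 6], [2, -8, 0], [6, 0, -4]].
Leading principal minors: -10, 76, -16.
Signs alternate −, +, − ⇒ H ≺ 0 ⇒ concave.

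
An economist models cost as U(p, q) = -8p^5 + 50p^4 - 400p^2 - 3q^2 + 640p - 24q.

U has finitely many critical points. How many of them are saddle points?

2

U separates as a function of p plus a function of q, so ∇U=0 decouples.
∂U/∂p = -40(p - 4)(p - 2)(p - 1)(p + 2) = 0 at p ∈ {-2, 1, 2, 4}; ∂U/∂q = -6(q + 4) = 0 at q ∈ {-4}.
The Hessian is diagonal: diag(U_pp, U_qq). Second derivatives: U_pp(-2)=2880, U_pp(1)=-360, U_pp(2)=320, U_pp(4)=-1440; U_qq(-4)=-6.
Saddle points occur where the two diagonal entries have opposite signs: (-2, -4), (2, -4). Count: 2.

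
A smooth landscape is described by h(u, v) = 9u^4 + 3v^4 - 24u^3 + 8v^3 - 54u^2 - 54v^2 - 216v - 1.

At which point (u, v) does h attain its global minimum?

h(u,v) separates as P(u) + Q(v) − 1, so its minimum is min P + min Q − 1.
P'(u) = 36u(u - 3)(u + 1) vanishes at u ∈ {-1, 0, 3}; Q'(v) = 12(v - 3)(v + 2)(v + 3) vanishes at v ∈ {-3, -2, 3}.
Local minima of P (where P''>0): P(-1)=-21, P(3)=-405. Local minima of Q: Q(-3)=189, Q(3)=-675.
So the global minimum of h is P(3) + Q(3) − 1 = -405 − 675 − 1 = -1081, attained at (3, 3).

(3, 3)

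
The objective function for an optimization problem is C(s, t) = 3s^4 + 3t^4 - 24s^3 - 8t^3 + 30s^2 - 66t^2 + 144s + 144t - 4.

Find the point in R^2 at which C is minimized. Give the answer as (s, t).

(-1, -3)

C(s,t) separates as P(s) + Q(t) − 4, so its minimum is min P + min Q − 4.
P'(s) = 12(s - 4)(s - 3)(s + 1) vanishes at s ∈ {-1, 3, 4}; Q'(t) = 12(t - 4)(t - 1)(t + 3) vanishes at t ∈ {-3, 1, 4}.
Local minima of P (where P''>0): P(-1)=-87, P(4)=288. Local minima of Q: Q(-3)=-567, Q(4)=-224.
So the global minimum of C is P(-1) + Q(-3) − 4 = -87 − 567 − 4 = -658, attained at (-1, -3).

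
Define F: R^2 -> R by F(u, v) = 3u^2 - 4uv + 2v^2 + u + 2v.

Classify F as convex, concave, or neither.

convex

F is quadratic, so its Hessian is the constant matrix H = [[6, -4], [-4, 4]].
det(H) = 8, tr(H) = 10.
det(H) > 0 and tr(H) > 0, so H is positive definite everywhere: convex.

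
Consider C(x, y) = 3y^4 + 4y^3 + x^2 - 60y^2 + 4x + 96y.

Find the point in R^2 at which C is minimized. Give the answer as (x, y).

(-2, -4)

C(x,y) separates as P(x) + Q(y), so its minimum is min P + min Q.
P'(x) = 2x + 4 vanishes at x ∈ {-2}; Q'(y) = 12(y - 2)(y - 1)(y + 4) vanishes at y ∈ {-4, 1, 2}.
Local minima of P (where P''>0): P(-2)=-4. Local minima of Q: Q(-4)=-832, Q(2)=32.
So the global minimum of C is P(-2) + Q(-4) = -4 − 832 = -836, attained at (-2, -4).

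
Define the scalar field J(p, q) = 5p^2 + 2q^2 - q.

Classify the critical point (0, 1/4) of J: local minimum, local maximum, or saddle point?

The Hessian of J is constant: H = [[10, 0], [0, 4]].
det(H) = 10·4 − 0² = 40.
det(H) > 0 and tr(H) = 14 > 0, so H is positive definite and the point is a local minimum.

local minimum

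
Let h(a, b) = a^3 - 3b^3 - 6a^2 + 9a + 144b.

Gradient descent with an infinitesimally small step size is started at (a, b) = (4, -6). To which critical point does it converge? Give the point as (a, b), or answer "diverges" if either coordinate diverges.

h is separable, so gradient descent decouples: a follows -∂h/∂a, b follows -∂h/∂b.
∂h/∂a = 3(a - 3)(a - 1); at a=4 this is 9, so a decreases.
∂h/∂b = -9(b - 4)(b + 4); at b=-6 this is -180, so b increases.
a converges to its nearest critical value 3 (a local min of the a-part); b converges to -4. The iterate converges to (3, -4).

(3, -4)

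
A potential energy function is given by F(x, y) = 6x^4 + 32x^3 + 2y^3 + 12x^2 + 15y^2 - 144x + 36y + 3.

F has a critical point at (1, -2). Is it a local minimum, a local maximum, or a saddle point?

local minimum

The mixed partial ∂²F/∂x∂y is 0, so the Hessian at any point is diag(F_xx, F_yy) = diag(24(3x^2 + 8x + 1), 6(2y + 5)).
At (1, -2): H = diag(288, 6).
Both eigenvalues are positive, so H is positive definite: a local minimum.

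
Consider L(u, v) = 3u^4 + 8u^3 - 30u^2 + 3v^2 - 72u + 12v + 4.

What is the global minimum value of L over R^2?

-160

L(u,v) separates as P(u) + Q(v) + 4, so its minimum is min P + min Q + 4.
P'(u) = 12(u - 2)(u + 1)(u + 3) vanishes at u ∈ {-3, -1, 2}; Q'(v) = 6v + 12 vanishes at v ∈ {-2}.
Local minima of P (where P''>0): P(-3)=-27, P(2)=-152. Local minima of Q: Q(-2)=-12.
So the global minimum of L is P(2) + Q(-2) + 4 = -152 − 12 + 4 = -160, attained at (2, -2).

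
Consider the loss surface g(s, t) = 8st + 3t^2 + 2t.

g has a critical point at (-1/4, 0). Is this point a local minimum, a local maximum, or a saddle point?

saddle point

The Hessian of g is constant: H = [[0, 8], [8, 6]].
det(H) = 0·6 − 8² = -64.
Since det(H) < 0, H is indefinite and the critical point is a saddle point.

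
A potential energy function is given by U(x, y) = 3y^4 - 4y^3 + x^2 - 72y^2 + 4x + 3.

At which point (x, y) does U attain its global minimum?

(-2, 4)

U(x,y) separates as P(x) + Q(y) + 3, so its minimum is min P + min Q + 3.
P'(x) = 2x + 4 vanishes at x ∈ {-2}; Q'(y) = 12y(y - 4)(y + 3) vanishes at y ∈ {-3, 0, 4}.
Local minima of P (where P''>0): P(-2)=-4. Local minima of Q: Q(-3)=-297, Q(4)=-640.
So the global minimum of U is P(-2) + Q(4) + 3 = -4 − 640 + 3 = -641, attained at (-2, 4).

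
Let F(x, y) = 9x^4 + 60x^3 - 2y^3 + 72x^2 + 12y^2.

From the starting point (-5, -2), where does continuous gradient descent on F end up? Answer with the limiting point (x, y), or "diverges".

(-4, 0)

F is separable, so gradient descent decouples: x follows -∂F/∂x, y follows -∂F/∂y.
∂F/∂x = 36x(x + 1)(x + 4); at x=-5 this is -720, so x increases.
∂F/∂y = -6y(y - 4); at y=-2 this is -72, so y increases.
x converges to its nearest critical value -4 (a local min of the x-part); y converges to 0. The iterate converges to (-4, 0).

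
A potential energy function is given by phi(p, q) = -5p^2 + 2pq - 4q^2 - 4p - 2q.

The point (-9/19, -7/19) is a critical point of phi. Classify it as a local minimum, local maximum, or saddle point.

local maximum

The Hessian of phi is constant: H = [[-10, 2], [2, -8]].
det(H) = (-10)·(-8) − 2² = 76.
det(H) > 0 and tr(H) = -18 < 0, so H is negative definite and the point is a local maximum.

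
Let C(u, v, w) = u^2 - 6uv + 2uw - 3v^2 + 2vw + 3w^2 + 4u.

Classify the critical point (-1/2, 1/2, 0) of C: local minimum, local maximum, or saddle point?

The Hessian is constant: H = [[2, -6, 2], [-6, -6, 2], [2, 2, 6]].
Leading principal minors: Δ₁ = 2, Δ₂ = -48, Δ₃ = -320.
The minors fit neither the all-positive nor the alternating-sign pattern, so H is indefinite: a saddle point.

saddle point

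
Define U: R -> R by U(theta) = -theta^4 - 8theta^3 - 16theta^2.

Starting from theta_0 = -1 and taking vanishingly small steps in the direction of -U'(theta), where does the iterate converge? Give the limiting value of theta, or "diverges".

U'(theta) = -4theta(theta + 2)(theta + 4), so U'(-1) = 12.
Gradient descent moves in the -U' direction, i.e. theta is decreasing.
The nearest critical point in that direction is theta = -2, where U'' = 16 > 0 (a local minimum). The iterate converges there.

-2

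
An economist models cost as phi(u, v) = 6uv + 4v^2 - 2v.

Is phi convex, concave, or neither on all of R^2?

phi is quadratic, so its Hessian is the constant matrix H = [[0, 6], [6, 8]].
det(H) = -36, tr(H) = 8.
det(H) < 0, so H is indefinite: neither convex nor concave.

neither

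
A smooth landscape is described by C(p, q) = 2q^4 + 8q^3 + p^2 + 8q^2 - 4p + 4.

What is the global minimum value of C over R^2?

0

C(p,q) separates as A(p) + B(q) + 4, so its minimum is min A + min B + 4.
A'(p) = 2p - 4 vanishes at p ∈ {2}; B'(q) = 8q(q + 1)(q + 2) vanishes at q ∈ {-2, -1, 0}.
Local minima of A (where A''>0): A(2)=-4. Local minima of B: B(-2)=0, B(0)=0.
So the global minimum of C is A(2) + B(-2) + 4 = -4 + 0 + 4 = 0, attained at (2, -2).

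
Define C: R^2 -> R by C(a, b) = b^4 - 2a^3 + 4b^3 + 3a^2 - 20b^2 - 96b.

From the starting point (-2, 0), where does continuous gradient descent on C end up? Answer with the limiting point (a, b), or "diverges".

C is separable, so gradient descent decouples: a follows -∂C/∂a, b follows -∂C/∂b.
∂C/∂a = -6a(a - 1); at a=-2 this is -36, so a increases.
∂C/∂b = 4(b - 3)(b + 2)(b + 4); at b=0 this is -96, so b increases.
a converges to its nearest critical value 0 (a local min of the a-part); b converges to 3. The iterate converges to (0, 3).

(0, 3)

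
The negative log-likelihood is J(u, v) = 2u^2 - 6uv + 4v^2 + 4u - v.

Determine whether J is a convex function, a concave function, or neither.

J is quadratic, so its Hessian is the constant matrix H = [[4, -6], [-6, 8]].
det(H) = -4, tr(H) = 12.
det(H) < 0, so H is indefinite: neither convex nor concave.

neither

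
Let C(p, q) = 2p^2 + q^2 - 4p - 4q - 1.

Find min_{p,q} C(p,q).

-7

C(p,q) separates as A(p) + B(q) − 1, so its minimum is min A + min B − 1.
A'(p) = 4p - 4 vanishes at p ∈ {1}; B'(q) = 2q - 4 vanishes at q ∈ {2}.
Local minima of A (where A''>0): A(1)=-2. Local minima of B: B(2)=-4.
So the global minimum of C is A(1) + B(2) − 1 = -2 − 4 − 1 = -7, attained at (1, 2).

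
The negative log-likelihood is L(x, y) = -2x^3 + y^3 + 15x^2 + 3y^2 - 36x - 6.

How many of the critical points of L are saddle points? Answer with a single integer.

L separates as a function of x plus a function of y, so ∇L=0 decouples.
∂L/∂x = -6(x - 3)(x - 2) = 0 at x ∈ {2, 3}; ∂L/∂y = 3y(y + 2) = 0 at y ∈ {-2, 0}.
The Hessian is diagonal: diag(L_xx, L_yy). Second derivatives: L_xx(2)=6, L_xx(3)=-6; L_yy(-2)=-6, L_yy(0)=6.
Saddle points occur where the two diagonal entries have opposite signs: (2, -2), (3, 0). Count: 2.

2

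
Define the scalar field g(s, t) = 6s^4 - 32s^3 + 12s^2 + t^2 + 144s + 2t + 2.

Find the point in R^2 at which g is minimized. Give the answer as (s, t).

g(s,t) separates as P(s) + Q(t) + 2, so its minimum is min P + min Q + 2.
P'(s) = 24(s - 3)(s - 2)(s + 1) vanishes at s ∈ {-1, 2, 3}; Q'(t) = 2(t + 1) vanishes at t ∈ {-1}.
Local minima of P (where P''>0): P(-1)=-94, P(3)=162. Local minima of Q: Q(-1)=-1.
So the global minimum of g is P(-1) + Q(-1) + 2 = -94 − 1 + 2 = -93, attained at (-1, -1).

(-1, -1)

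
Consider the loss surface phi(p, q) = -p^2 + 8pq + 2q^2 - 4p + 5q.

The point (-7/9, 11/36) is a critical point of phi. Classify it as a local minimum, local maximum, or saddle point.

The Hessian of phi is constant: H = [[-2, 8], [8, 4]].
det(H) = (-2)·4 − 8² = -72.
Since det(H) < 0, H is indefinite and the critical point is a saddle point.

saddle point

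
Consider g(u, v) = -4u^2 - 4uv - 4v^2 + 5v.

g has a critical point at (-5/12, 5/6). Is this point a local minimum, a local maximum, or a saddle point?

local maximum

The Hessian of g is constant: H = [[-8, -4], [-4, -8]].
det(H) = (-8)·(-8) − (-4)² = 48.
det(H) > 0 and tr(H) = -16 < 0, so H is negative definite and the point is a local maximum.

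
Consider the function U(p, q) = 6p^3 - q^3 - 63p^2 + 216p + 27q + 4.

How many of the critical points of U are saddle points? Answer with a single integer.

2

U separates as a function of p plus a function of q, so ∇U=0 decouples.
∂U/∂p = 18(p - 4)(p - 3) = 0 at p ∈ {3, 4}; ∂U/∂q = -3(q - 3)(q + 3) = 0 at q ∈ {-3, 3}.
The Hessian is diagonal: diag(U_pp, U_qq). Second derivatives: U_pp(3)=-18, U_pp(4)=18; U_qq(-3)=18, U_qq(3)=-18.
Saddle points occur where the two diagonal entries have opposite signs: (3, -3), (4, 3). Count: 2.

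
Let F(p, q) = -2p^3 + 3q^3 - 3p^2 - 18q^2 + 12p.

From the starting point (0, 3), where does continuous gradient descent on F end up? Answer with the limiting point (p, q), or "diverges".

(-2, 4)

F is separable, so gradient descent decouples: p follows -∂F/∂p, q follows -∂F/∂q.
∂F/∂p = -6(p - 1)(p + 2); at p=0 this is 12, so p decreases.
∂F/∂q = 9q(q - 4); at q=3 this is -27, so q increases.
p converges to its nearest critical value -2 (a local min of the p-part); q converges to 4. The iterate converges to (-2, 4).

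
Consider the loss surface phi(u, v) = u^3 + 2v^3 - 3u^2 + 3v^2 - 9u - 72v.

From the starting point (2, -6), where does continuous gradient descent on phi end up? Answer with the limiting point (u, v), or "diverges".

phi is separable, so gradient descent decouples: u follows -∂phi/∂u, v follows -∂phi/∂v.
∂phi/∂u = 3(u - 3)(u + 1); at u=2 this is -9, so u increases.
∂phi/∂v = 6(v - 3)(v + 4); at v=-6 this is 108, so v decreases.
The v-coordinate has no critical point in that direction and runs off to infinity.

diverges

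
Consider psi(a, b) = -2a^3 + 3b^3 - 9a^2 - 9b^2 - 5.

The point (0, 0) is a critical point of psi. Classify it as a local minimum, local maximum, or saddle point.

local maximum

The mixed partial ∂²psi/∂a∂b is 0, so the Hessian at any point is diag(psi_aa, psi_bb) = diag(-6(2a + 3), 18(b - 1)).
At (0, 0): H = diag(-18, -18).
Both eigenvalues are negative, so H is negative definite: a local maximum.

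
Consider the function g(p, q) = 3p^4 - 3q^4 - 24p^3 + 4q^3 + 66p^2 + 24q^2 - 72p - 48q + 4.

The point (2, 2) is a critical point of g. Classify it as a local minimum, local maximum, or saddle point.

local maximum

The mixed partial ∂²g/∂p∂q is 0, so the Hessian at any point is diag(g_pp, g_qq) = diag(12(3p^2 - 12p + 11), 12(-3q^2 + 2q + 4)).
At (2, 2): H = diag(-12, -48).
Both eigenvalues are negative, so H is negative definite: a local maximum.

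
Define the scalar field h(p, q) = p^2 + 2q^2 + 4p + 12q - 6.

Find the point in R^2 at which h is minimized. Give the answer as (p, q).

h(p,q) separates as A(p) + B(q) − 6, so its minimum is min A + min B − 6.
A'(p) = 2p + 4 vanishes at p ∈ {-2}; B'(q) = 4q + 12 vanishes at q ∈ {-3}.
Local minima of A (where A''>0): A(-2)=-4. Local minima of B: B(-3)=-18.
So the global minimum of h is A(-2) + B(-3) − 6 = -4 − 18 − 6 = -28, attained at (-2, -3).

(-2, -3)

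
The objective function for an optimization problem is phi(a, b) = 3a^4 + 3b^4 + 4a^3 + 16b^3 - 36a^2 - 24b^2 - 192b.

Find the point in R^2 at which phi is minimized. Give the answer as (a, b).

(-3, 2)

phi(a,b) separates as P(a) + Q(b), so its minimum is min P + min Q.
P'(a) = 12a(a - 2)(a + 3) vanishes at a ∈ {-3, 0, 2}; Q'(b) = 12(b - 2)(b + 2)(b + 4) vanishes at b ∈ {-4, -2, 2}.
Local minima of P (where P''>0): P(-3)=-189, P(2)=-64. Local minima of Q: Q(-4)=128, Q(2)=-304.
So the global minimum of phi is P(-3) + Q(2) = -189 − 304 = -493, attained at (-3, 2).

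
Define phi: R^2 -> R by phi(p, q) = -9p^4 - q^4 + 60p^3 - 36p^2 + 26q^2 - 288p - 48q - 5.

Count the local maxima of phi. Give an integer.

phi separates as a function of p plus a function of q, so ∇phi=0 decouples.
∂phi/∂p = -36(p - 4)(p - 2)(p + 1) = 0 at p ∈ {-1, 2, 4}; ∂phi/∂q = -4(q - 3)(q - 1)(q + 4) = 0 at q ∈ {-4, 1, 3}.
The Hessian is diagonal: diag(phi_pp, phi_qq). Second derivatives: phi_pp(-1)=-540, phi_pp(2)=216, phi_pp(4)=-360; phi_qq(-4)=-140, phi_qq(1)=40, phi_qq(3)=-56.
Local maxima occur where both diagonal entries negative: (-1, -4), (-1, 3), (4, -4), (4, 3). Count: 4.

4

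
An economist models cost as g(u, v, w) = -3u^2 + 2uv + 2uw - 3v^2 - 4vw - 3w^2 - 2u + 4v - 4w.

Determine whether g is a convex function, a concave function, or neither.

g is quadratic, so its Hessian is the constant matrix H = [[-6, 2, 2], [2, -6, -4], [2, -4, -6]].
Leading principal minors: -6, 32, -104.
Signs alternate −, +, − ⇒ H ≺ 0 ⇒ concave.

concave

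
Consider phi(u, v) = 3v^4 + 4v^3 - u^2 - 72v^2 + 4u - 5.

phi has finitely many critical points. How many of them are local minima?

0

phi separates as a function of u plus a function of v, so ∇phi=0 decouples.
∂phi/∂u = -2(u - 2) = 0 at u ∈ {2}; ∂phi/∂v = 12v(v - 3)(v + 4) = 0 at v ∈ {-4, 0, 3}.
The Hessian is diagonal: diag(phi_uu, phi_vv). Second derivatives: phi_uu(2)=-2; phi_vv(-4)=336, phi_vv(0)=-144, phi_vv(3)=252.
Local minima occur where both diagonal entries positive: none. Count: 0.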